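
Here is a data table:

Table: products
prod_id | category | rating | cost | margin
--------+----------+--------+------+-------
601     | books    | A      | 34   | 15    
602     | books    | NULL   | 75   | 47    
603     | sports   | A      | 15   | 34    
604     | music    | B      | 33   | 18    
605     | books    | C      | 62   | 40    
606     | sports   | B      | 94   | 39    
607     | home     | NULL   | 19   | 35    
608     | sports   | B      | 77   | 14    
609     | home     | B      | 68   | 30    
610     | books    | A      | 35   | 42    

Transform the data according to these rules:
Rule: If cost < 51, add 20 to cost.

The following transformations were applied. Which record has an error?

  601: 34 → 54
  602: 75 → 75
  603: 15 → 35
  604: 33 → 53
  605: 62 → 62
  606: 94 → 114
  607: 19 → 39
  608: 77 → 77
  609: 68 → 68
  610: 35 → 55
Record 606 has an error. The correct transformed value should be 94, not 114.

Step 1: Check each record against the rule
Step 2: Record 606 has cost = 94
Step 3: Since 94 >= 51, the bonus should not have been applied
Step 4: Correct value = 94, but claimed value = 114
Conclusion: Record 606 has the error.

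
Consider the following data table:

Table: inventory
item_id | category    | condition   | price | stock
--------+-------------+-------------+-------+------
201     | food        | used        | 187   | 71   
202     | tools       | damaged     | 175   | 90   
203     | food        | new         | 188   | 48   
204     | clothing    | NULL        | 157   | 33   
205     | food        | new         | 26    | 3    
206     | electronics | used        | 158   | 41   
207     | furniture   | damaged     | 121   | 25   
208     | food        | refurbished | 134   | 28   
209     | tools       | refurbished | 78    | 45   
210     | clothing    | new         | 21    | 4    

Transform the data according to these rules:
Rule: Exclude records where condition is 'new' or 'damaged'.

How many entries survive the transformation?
5

Step 1: Count records to exclude
  - 3 (new) + 2 (damaged) = 5 records
Step 2: Total records: 10
Step 3: Remaining = 10 - 5 = 5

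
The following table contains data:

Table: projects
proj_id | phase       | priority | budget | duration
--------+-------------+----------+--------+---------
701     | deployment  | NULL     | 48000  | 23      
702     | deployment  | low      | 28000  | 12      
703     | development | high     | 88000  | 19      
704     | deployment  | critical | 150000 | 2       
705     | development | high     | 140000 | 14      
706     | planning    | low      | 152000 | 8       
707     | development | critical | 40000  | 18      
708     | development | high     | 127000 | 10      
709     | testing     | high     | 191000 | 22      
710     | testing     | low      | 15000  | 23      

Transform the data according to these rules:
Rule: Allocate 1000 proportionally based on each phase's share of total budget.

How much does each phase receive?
deployment: 230.85, development: 403.47, planning: 155.26, testing: 210.42

Step 1: Calculate total budget = 979000
Step 2: Calculate each phase's proportion:
  deployment: 226000/979000 = 23.08% → 230.85
  development: 395000/979000 = 40.35% → 403.47
  planning: 152000/979000 = 15.53% → 155.26
  testing: 206000/979000 = 21.04% → 210.42
Step 3: Verify: sum of allocations ≈ 1000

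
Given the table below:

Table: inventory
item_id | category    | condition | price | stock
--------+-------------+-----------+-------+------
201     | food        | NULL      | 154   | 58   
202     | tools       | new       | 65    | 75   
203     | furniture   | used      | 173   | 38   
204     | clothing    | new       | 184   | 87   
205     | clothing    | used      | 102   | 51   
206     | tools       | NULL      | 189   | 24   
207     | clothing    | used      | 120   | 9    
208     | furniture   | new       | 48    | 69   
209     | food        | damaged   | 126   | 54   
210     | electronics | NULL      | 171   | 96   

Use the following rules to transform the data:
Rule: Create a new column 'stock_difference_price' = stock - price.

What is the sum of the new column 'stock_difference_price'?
-771

Step 1: For each record, compute stock - price
Example calculations:
  58 - 154 = -96
  75 - 65 = 10
  38 - 173 = -135
  ...
Step 2: Sum all derived values
Step 3: Total = -771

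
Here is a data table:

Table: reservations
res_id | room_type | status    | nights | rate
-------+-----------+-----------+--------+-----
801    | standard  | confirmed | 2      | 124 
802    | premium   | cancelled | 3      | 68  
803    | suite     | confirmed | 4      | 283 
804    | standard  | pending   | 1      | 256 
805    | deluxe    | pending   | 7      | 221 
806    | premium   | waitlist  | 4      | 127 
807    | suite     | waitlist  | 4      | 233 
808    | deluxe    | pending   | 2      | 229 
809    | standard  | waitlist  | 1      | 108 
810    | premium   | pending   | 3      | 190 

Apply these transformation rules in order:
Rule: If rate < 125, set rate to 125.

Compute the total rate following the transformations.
1914

Step 1: 3 records have rate < 125
Step 2: These records originally summed to 300
Step 3: After setting to minimum: 3 × 125 = 375
Step 4: Unaffected records sum: 1539
Step 5: Final sum = 375 + 1539 = 1914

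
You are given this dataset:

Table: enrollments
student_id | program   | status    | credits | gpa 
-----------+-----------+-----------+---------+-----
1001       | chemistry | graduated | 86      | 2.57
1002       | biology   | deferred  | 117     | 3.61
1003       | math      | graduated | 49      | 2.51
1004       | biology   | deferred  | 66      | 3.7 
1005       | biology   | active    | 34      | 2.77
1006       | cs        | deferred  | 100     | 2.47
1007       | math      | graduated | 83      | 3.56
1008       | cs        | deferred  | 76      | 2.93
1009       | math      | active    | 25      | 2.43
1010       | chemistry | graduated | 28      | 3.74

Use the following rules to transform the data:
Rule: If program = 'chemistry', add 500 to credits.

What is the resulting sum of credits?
1664

Step 1: Count records where program = 'chemistry': 2
Step 2: Total bonus added: 2 × 500 = 1000
Step 3: Original sum of credits: 664
Step 4: Final sum = 664 + 1000 = 1664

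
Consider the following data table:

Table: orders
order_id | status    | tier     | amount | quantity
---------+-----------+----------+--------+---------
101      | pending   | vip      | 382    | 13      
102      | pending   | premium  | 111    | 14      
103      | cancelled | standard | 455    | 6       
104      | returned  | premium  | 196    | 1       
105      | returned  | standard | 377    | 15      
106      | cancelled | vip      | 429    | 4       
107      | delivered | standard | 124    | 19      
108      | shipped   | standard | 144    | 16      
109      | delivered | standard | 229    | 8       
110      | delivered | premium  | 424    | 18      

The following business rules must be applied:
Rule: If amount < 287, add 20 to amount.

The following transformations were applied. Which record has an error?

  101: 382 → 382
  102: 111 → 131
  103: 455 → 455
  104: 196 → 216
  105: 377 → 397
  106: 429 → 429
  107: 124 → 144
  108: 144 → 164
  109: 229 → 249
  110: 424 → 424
Record 105 has an error. The correct transformed value should be 377, not 397.

Step 1: Check each record against the rule
Step 2: Record 105 has amount = 377
Step 3: Since 377 >= 287, the bonus should not have been applied
Step 4: Correct value = 377, but claimed value = 397
Conclusion: Record 105 has the error.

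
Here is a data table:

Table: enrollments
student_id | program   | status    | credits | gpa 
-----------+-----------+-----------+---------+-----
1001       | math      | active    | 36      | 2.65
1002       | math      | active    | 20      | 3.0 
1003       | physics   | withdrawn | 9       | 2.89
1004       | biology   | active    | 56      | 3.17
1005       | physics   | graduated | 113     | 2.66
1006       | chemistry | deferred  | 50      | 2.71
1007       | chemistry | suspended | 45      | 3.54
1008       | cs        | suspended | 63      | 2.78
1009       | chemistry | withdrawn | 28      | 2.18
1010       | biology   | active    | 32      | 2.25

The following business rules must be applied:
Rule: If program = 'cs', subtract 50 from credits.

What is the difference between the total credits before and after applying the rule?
50

Step 1: Original sum of credits = 452
Step 2: 1 records have program = 'cs'
Step 3: Each affected record changes by -50
Step 4: Total change = 1 × -50 = -50
Step 5: New sum = 452 + -50 = 402
Step 6: Difference = |402 - 452| = 50
        (Sum decreased by 50)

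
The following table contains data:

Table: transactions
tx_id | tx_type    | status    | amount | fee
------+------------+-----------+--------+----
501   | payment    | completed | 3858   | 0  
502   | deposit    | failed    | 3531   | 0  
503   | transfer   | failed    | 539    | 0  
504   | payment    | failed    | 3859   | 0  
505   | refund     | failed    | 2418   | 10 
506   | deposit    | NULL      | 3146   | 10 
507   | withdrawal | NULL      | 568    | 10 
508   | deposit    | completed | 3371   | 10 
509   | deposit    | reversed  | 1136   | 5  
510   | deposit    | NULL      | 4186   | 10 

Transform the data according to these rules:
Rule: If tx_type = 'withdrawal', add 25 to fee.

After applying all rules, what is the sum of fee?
80

Step 1: Count records where tx_type = 'withdrawal': 1
Step 2: Total bonus added: 1 × 25 = 25
Step 3: Original sum of fee: 55
Step 4: Final sum = 55 + 25 = 80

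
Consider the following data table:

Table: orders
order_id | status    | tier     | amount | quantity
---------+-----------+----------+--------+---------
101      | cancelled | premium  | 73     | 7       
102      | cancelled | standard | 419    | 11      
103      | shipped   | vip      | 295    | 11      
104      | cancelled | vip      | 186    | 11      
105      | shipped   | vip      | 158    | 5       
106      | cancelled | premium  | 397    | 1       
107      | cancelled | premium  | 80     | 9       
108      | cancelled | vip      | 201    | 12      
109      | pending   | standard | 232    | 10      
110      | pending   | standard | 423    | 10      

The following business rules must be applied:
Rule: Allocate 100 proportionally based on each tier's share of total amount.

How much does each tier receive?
premium: 22.32, standard: 43.59, vip: 34.09

Step 1: Calculate total amount = 2464
Step 2: Calculate each tier's proportion:
  premium: 550/2464 = 22.32% → 22.32
  standard: 1074/2464 = 43.59% → 43.59
  vip: 840/2464 = 34.09% → 34.09
Step 3: Verify: sum of allocations ≈ 100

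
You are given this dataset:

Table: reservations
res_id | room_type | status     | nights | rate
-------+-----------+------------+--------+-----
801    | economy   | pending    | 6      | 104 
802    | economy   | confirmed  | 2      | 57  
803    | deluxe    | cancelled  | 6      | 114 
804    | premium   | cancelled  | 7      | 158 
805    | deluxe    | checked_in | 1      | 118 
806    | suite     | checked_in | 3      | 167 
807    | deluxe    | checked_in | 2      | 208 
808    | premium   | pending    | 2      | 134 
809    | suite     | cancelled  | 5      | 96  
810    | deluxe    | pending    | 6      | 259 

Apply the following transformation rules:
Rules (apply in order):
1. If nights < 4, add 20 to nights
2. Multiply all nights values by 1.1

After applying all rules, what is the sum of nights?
154.0

Step 1: Apply Rule 1 - Add 20 to records with nights < 4
  - 5 records affected: 10 + (5 × 20) = 110
  - Unaffected records: 30
  - Sum after Rule 1: 140
Step 2: Apply Rule 2 - Multiply all by 1.1
  - 140 × 1.1 = 154.0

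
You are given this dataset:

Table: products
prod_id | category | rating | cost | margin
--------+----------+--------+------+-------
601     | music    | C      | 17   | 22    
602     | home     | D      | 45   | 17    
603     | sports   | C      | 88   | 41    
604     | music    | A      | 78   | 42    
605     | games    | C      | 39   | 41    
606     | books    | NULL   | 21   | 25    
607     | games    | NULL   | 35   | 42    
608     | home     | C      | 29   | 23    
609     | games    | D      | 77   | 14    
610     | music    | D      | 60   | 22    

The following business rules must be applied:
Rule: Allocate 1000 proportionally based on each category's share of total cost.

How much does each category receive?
books: 42.94, games: 308.79, home: 151.33, music: 316.97, sports: 179.96

Step 1: Calculate total cost = 489
Step 2: Calculate each category's proportion:
  books: 21/489 = 4.29% → 42.94
  games: 151/489 = 30.88% → 308.79
  home: 74/489 = 15.13% → 151.33
  music: 155/489 = 31.70% → 316.97
  sports: 88/489 = 18.00% → 179.96
Step 3: Verify: sum of allocations ≈ 1000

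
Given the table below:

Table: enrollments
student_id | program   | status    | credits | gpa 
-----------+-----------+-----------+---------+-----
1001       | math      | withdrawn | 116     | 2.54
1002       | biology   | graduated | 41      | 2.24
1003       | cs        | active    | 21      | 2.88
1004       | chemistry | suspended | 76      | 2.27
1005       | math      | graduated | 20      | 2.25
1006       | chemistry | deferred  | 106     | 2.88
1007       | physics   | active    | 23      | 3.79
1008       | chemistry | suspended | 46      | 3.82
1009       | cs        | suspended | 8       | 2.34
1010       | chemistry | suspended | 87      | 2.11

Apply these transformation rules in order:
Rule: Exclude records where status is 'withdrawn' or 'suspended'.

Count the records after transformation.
5

Step 1: Count records to exclude
  - 1 (withdrawn) + 4 (suspended) = 5 records
Step 2: Total records: 10
Step 3: Remaining = 10 - 5 = 5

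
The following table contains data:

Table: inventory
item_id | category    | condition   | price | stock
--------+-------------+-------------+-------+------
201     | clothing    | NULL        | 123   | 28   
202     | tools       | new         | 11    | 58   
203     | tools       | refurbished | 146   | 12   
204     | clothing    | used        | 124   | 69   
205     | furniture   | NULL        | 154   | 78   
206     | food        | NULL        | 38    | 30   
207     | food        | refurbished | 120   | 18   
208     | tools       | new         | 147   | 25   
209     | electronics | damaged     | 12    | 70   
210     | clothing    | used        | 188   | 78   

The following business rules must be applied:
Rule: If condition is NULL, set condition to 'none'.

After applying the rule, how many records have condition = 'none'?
3

Step 1: Count records where condition IS NULL
Step 2: Found 3 records with NULL condition
Step 3: These records will have condition set to 'none'
Step 4: Records already having condition = 'none': 0
Step 5: Answer: 3 + 0 = 3 records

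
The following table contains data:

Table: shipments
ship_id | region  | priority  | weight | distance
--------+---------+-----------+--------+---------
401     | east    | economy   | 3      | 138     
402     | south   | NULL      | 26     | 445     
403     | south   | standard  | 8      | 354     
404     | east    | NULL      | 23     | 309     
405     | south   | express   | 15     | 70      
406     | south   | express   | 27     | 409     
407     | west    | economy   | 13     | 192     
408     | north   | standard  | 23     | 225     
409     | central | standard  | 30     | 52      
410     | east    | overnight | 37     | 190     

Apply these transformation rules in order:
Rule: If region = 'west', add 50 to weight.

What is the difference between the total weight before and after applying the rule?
50

Step 1: Original sum of weight = 205
Step 2: 1 records have region = 'west'
Step 3: Each affected record changes by 50
Step 4: Total change = 1 × 50 = 50
Step 5: New sum = 205 + 50 = 255
Step 6: Difference = |255 - 205| = 50
        (Sum increased by 50)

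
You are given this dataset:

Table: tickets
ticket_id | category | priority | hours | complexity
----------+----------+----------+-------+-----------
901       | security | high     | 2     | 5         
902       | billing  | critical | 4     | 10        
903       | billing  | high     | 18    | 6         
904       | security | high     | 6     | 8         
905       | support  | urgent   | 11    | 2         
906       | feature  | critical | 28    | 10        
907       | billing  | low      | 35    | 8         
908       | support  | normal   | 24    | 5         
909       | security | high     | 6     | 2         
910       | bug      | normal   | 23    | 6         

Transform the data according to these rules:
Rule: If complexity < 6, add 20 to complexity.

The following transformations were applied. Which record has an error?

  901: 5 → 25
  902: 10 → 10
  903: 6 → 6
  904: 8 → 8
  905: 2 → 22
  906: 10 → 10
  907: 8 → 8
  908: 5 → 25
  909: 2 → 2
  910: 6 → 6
Record 909 has an error. The correct transformed value should be 22, not 2.

Step 1: Check each record against the rule
Step 2: Record 909 has complexity = 2
Step 3: Since 2 < 6, the bonus should have been applied
Step 4: Correct value = 22, but claimed value = 2
Conclusion: Record 909 has the error.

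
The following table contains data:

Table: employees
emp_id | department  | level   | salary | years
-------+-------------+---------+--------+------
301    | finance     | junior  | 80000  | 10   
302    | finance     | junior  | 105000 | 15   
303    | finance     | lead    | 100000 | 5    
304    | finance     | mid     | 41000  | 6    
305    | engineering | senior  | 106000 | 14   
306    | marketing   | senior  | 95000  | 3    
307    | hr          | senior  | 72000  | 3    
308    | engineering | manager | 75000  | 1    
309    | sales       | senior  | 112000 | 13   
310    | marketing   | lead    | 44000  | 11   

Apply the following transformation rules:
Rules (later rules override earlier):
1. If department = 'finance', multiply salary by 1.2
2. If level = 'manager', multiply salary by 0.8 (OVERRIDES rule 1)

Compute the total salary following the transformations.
880200.0

Step 1: Rule 2 takes priority for records with level = 'manager'
  - 1 records: 75000 × 0.8 = 60000.0
Step 2: Rule 1 applies to remaining records with department = 'finance'
  - 4 records: 326000 × 1.2 = 391200.0
Step 3: Other records unchanged: 429000
Step 4: Final sum = 60000.0 + 391200.0 + 429000 = 880200.0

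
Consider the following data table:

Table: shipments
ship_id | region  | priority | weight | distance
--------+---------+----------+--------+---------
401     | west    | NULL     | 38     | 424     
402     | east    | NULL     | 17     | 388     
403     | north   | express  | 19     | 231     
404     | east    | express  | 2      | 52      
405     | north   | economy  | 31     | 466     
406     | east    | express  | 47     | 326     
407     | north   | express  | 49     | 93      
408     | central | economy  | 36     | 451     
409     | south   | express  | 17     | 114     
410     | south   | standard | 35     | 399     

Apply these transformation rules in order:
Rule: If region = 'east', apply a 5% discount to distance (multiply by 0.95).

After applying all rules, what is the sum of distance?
2905.7

Step 1: Records with region = 'east' have total distance = 766
Step 2: Apply multiplier: 766 × 0.95 = 727.7
Step 3: Other records total: 2178
Step 4: Final sum = 727.7 + 2178 = 2905.7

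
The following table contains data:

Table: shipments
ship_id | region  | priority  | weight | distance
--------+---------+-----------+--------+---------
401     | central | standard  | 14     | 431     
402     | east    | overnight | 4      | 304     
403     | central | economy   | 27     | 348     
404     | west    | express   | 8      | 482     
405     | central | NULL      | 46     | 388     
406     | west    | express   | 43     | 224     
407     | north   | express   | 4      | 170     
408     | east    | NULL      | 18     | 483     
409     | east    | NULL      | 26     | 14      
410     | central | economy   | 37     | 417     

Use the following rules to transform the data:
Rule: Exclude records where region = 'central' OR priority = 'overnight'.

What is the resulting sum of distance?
1373

Step 1: Find records where region = 'central' OR priority = 'overnight'
Step 2: 5 records match, summing to 1888
Step 3: Original sum: 3261
Step 4: Remaining sum = 3261 - 1888 = 1373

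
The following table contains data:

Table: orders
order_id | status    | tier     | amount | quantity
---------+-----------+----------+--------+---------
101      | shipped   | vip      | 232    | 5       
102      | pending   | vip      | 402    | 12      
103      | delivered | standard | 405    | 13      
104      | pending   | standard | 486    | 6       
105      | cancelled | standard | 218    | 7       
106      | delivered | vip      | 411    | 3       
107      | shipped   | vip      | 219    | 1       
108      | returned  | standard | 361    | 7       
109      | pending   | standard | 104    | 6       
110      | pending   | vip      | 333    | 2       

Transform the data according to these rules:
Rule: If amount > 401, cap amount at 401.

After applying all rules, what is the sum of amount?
3071

Step 1: 4 records have amount > 401
Step 2: These records originally summed to 1704
Step 3: After capping: 4 × 401 = 1604
Step 4: Unaffected records sum: 1467
Step 5: Final sum = 1604 + 1467 = 3071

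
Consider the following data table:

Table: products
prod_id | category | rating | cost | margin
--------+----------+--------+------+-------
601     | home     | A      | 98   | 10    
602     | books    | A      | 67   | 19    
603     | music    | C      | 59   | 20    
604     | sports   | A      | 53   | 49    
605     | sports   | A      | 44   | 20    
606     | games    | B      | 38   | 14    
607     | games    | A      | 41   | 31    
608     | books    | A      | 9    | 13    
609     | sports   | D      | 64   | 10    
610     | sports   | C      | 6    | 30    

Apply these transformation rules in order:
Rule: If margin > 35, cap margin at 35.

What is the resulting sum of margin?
202

Step 1: 1 records have margin > 35
Step 2: These records originally summed to 49
Step 3: After capping: 1 × 35 = 35
Step 4: Unaffected records sum: 167
Step 5: Final sum = 35 + 167 = 202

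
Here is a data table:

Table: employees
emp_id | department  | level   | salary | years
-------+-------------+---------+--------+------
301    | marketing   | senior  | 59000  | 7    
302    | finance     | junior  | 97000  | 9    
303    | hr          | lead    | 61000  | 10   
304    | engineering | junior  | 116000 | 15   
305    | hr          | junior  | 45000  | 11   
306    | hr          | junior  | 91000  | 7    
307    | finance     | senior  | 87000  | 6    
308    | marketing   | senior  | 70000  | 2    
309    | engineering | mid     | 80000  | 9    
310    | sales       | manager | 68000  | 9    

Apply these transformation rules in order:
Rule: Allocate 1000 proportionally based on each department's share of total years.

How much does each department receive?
engineering: 282.35, finance: 176.47, hr: 329.41, marketing: 105.88, sales: 105.88

Step 1: Calculate total years = 85
Step 2: Calculate each department's proportion:
  engineering: 24/85 = 28.24% → 282.35
  finance: 15/85 = 17.65% → 176.47
  hr: 28/85 = 32.94% → 329.41
  marketing: 9/85 = 10.59% → 105.88
  sales: 9/85 = 10.59% → 105.88
Step 3: Verify: sum of allocations ≈ 1000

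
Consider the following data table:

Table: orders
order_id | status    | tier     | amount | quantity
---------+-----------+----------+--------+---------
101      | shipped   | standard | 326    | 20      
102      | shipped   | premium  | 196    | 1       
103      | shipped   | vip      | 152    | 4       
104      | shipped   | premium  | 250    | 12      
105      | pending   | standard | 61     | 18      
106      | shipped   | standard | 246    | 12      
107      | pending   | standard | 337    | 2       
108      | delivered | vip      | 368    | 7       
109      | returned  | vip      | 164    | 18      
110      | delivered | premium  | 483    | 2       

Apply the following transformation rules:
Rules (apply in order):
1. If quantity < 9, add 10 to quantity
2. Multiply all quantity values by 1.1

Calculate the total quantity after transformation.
160.6

Step 1: Apply Rule 1 - Add 10 to records with quantity < 9
  - 5 records affected: 16 + (5 × 10) = 66
  - Unaffected records: 80
  - Sum after Rule 1: 146
Step 2: Apply Rule 2 - Multiply all by 1.1
  - 146 × 1.1 = 160.6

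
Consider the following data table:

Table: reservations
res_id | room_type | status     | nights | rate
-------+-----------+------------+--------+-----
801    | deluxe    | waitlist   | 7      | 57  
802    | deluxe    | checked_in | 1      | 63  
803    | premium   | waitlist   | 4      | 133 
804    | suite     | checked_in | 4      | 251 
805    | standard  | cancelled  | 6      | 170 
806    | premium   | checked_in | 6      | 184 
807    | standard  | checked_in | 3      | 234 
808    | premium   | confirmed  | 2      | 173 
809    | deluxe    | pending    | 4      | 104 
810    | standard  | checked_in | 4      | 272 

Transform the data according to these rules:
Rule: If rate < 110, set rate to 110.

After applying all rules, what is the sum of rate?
1747

Step 1: 3 records have rate < 110
Step 2: These records originally summed to 224
Step 3: After setting to minimum: 3 × 110 = 330
Step 4: Unaffected records sum: 1417
Step 5: Final sum = 330 + 1417 = 1747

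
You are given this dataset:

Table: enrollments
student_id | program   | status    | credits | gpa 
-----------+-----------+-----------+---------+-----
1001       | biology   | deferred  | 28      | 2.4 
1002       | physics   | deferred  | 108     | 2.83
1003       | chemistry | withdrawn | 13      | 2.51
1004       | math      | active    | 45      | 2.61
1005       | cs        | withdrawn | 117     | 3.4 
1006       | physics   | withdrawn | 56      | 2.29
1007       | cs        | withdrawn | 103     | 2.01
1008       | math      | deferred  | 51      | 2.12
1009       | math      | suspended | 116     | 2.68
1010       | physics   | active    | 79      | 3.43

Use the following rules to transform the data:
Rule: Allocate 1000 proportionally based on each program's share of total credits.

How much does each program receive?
biology: 39.11, chemistry: 18.16, cs: 307.26, math: 296.09, physics: 339.39

Step 1: Calculate total credits = 716
Step 2: Calculate each program's proportion:
  biology: 28/716 = 3.91% → 39.11
  chemistry: 13/716 = 1.82% → 18.16
  cs: 220/716 = 30.73% → 307.26
  math: 212/716 = 29.61% → 296.09
  physics: 243/716 = 33.94% → 339.39
Step 3: Verify: sum of allocations ≈ 1000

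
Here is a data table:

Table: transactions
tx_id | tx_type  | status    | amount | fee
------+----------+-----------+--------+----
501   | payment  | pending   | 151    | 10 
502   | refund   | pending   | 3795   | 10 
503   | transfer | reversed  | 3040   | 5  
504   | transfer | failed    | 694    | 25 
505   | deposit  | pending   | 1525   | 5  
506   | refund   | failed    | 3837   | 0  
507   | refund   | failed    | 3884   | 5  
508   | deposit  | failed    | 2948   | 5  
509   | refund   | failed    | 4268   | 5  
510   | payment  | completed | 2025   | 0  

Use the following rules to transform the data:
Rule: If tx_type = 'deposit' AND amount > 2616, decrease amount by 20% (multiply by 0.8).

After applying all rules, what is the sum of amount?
25577.4

Step 1: Find records where tx_type = 'deposit' AND amount > 2616
Step 2: 1 records match, summing to 2948
Step 3: After multiplier: 2948 × 0.8 = 2358.4
Step 4: Unaffected records sum: 23219
Step 5: Final sum = 2358.4 + 23219 = 25577.4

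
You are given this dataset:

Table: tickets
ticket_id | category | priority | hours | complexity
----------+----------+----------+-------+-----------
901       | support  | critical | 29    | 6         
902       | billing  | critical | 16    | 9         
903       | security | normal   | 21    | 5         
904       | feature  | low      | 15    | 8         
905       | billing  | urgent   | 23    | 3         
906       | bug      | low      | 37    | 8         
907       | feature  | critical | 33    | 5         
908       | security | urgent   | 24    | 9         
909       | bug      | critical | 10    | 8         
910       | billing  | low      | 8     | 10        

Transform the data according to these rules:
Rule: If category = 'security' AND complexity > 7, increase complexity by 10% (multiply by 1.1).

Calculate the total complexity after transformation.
71.9

Step 1: Find records where category = 'security' AND complexity > 7
Step 2: 1 records match, summing to 9
Step 3: After multiplier: 9 × 1.1 = 9.9
Step 4: Unaffected records sum: 62
Step 5: Final sum = 9.9 + 62 = 71.9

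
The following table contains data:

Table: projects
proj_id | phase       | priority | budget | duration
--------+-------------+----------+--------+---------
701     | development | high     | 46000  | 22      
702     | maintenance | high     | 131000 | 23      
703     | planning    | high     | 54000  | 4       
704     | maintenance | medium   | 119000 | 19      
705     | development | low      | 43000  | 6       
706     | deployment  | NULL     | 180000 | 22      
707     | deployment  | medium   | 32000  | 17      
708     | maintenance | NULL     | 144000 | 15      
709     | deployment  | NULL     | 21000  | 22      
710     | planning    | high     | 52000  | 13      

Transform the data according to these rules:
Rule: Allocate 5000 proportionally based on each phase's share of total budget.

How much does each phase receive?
deployment: 1417.27, development: 541.36, maintenance: 2396.59, planning: 644.77

Step 1: Calculate total budget = 822000
Step 2: Calculate each phase's proportion:
  deployment: 233000/822000 = 28.35% → 1417.27
  development: 89000/822000 = 10.83% → 541.36
  maintenance: 394000/822000 = 47.93% → 2396.59
  planning: 106000/822000 = 12.90% → 644.77
Step 3: Verify: sum of allocations ≈ 5000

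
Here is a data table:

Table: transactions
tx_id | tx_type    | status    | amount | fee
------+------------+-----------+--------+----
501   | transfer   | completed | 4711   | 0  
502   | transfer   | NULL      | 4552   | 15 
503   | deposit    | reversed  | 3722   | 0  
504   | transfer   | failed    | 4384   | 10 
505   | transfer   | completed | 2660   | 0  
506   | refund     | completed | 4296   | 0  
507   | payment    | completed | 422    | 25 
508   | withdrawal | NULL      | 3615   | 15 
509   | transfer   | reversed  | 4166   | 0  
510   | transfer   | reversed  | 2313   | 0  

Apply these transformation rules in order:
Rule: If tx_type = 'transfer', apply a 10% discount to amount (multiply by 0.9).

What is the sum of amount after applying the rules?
32562.4

Step 1: Records with tx_type = 'transfer' have total amount = 22786
Step 2: Apply multiplier: 22786 × 0.9 = 20507.4
Step 3: Other records total: 12055
Step 4: Final sum = 20507.4 + 12055 = 32562.4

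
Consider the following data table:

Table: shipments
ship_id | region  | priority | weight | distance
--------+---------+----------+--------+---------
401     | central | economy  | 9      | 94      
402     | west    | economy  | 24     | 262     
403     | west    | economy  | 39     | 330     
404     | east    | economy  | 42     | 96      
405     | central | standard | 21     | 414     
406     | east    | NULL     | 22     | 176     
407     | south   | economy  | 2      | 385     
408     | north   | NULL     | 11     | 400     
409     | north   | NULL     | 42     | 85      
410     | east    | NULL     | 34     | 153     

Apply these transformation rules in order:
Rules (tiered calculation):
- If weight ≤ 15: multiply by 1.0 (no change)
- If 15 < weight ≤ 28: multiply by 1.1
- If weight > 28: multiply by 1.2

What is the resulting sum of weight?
284.1

Step 1: Tier 1 (weight ≤ 15): 3 records, sum = 22 × 1.0 = 22.0
Step 2: Tier 2 (15 < weight ≤ 28): 3 records, sum = 67 × 1.1 = 73.7
Step 3: Tier 3 (weight > 28): 4 records, sum = 157 × 1.2 = 188.4
Step 4: Final sum = 22.0 + 73.7 + 188.4 = 284.1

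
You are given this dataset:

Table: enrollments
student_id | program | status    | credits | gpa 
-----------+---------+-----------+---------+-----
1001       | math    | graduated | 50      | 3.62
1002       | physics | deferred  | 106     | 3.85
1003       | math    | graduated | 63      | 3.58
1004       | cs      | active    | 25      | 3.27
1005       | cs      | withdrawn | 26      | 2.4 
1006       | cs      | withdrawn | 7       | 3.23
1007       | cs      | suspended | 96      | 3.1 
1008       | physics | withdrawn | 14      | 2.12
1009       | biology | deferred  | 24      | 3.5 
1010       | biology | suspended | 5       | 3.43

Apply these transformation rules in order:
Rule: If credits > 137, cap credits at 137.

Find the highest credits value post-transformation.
106

Step 1: Original maximum credits = 106
Step 2: Check cap of 137 against maximum
Step 3: No records exceed the cap (max 106 <= cap 137), so no capping applies
Step 4: Maximum after transformation = 106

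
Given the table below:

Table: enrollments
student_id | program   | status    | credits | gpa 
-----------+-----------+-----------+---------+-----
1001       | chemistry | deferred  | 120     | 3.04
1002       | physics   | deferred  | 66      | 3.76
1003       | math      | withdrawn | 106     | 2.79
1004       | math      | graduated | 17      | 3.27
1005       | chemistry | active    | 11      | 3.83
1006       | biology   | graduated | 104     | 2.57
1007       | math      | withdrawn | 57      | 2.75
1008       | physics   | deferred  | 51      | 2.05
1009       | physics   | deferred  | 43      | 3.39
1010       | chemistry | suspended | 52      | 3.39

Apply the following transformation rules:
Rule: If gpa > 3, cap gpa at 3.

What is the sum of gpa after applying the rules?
28.16

Step 1: 6 records have gpa > 3
Step 2: These records originally summed to 20.68
Step 3: After capping: 6 × 3 = 18
Step 4: Unaffected records sum: 10.16
Step 5: Final sum = 18 + 10.16 = 28.16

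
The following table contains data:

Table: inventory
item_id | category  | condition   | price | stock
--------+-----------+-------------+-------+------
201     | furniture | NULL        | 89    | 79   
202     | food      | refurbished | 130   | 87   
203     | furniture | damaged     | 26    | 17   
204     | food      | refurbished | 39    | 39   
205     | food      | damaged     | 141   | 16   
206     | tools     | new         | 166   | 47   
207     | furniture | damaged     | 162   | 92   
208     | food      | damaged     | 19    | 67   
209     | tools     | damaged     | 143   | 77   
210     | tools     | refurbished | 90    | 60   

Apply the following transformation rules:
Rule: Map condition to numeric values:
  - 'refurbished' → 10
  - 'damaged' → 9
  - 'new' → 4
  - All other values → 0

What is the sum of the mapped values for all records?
79

Step 1: Apply mapping to each record
Step 2: Count by status:
  'refurbished': 3 records × 10 = 30
  'damaged': 5 records × 9 = 45
  'new': 1 records × 4 = 4
Step 3: Sum all mapped values = 79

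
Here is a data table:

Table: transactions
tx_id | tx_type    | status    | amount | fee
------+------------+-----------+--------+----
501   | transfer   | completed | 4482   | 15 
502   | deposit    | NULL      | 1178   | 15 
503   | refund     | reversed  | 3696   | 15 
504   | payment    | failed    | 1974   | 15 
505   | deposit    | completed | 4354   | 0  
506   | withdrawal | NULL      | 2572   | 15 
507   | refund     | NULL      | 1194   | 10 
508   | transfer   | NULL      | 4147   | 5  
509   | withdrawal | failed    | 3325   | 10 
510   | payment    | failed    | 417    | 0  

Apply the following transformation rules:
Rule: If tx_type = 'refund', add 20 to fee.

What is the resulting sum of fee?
140

Step 1: Count records where tx_type = 'refund': 2
Step 2: Total bonus added: 2 × 20 = 40
Step 3: Original sum of fee: 100
Step 4: Final sum = 100 + 40 = 140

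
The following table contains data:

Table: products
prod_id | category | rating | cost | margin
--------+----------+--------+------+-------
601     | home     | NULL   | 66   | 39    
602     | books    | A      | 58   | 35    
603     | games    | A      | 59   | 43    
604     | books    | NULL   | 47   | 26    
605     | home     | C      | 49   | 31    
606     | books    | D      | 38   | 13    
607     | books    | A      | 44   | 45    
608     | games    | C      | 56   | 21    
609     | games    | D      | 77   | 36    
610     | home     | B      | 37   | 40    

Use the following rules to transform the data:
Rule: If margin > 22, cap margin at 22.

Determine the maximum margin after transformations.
22

Step 1: Original maximum margin = 45
Step 2: Apply cap at 22
Step 3: 8 records had margin > 22 and were capped
Step 4: Maximum after transformation = 22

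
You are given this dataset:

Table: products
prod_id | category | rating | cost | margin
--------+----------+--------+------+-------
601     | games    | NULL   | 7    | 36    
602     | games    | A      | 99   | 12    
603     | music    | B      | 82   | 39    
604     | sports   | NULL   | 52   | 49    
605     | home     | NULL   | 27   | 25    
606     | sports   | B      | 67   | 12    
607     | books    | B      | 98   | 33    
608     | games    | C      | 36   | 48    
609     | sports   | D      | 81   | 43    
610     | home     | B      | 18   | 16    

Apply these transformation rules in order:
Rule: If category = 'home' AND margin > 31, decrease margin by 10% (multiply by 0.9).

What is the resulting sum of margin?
313

Step 1: Find records where category = 'home' AND margin > 31
Step 2: 0 records match, summing to 0
Step 3: After multiplier: 0 × 0.9 = 0.0
Step 4: Unaffected records sum: 313
Step 5: Final sum = 0.0 + 313 = 313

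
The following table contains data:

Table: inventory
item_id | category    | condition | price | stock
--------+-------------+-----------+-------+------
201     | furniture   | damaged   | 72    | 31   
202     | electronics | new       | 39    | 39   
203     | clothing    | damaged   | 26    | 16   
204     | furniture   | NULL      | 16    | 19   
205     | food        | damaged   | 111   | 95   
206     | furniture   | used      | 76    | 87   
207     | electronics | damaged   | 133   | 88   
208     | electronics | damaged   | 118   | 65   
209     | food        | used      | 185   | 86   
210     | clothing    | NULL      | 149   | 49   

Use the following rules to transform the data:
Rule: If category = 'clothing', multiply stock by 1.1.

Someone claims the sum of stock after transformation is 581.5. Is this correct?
Yes, the result is correct.

Step 1: Calculate the correct sum after transformation
Step 2: Apply multiplier 1.1 to records where category = 'clothing'
Step 3: Correct result = 581.5
Step 4: Claimed result = 581.5
Step 5: 581.5 = 581.5 ✓
Conclusion: The claimed result is correct.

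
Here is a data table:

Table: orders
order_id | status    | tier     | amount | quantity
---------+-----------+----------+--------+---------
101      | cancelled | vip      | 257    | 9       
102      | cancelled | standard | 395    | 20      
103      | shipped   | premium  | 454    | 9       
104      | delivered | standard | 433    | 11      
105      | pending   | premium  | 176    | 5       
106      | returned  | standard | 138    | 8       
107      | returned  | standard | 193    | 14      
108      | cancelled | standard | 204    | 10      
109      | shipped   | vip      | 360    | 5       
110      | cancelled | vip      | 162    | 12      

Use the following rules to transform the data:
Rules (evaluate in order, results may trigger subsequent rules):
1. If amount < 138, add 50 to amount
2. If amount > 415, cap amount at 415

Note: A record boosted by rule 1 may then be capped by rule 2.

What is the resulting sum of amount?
2715

Step 1: Apply rule 1 to records with amount < 138
  - 0 records get bonus of 50
  - Of these, 0 records then exceed 415 and get capped
Step 2: Apply rule 2 to records with amount > 415
  - 2 records (original) are capped
Step 3: Calculate final sum = 2715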